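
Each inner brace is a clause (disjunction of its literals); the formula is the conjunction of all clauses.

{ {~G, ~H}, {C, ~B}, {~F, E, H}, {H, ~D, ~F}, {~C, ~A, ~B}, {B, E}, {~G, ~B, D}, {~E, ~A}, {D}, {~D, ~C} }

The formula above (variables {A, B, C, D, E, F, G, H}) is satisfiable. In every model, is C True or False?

Suppose C = 1.
From the singleton clause (D), D = 1.
Now (~D) is unsatisfied and unit — conflict.
So every satisfying assignment has C = False.

False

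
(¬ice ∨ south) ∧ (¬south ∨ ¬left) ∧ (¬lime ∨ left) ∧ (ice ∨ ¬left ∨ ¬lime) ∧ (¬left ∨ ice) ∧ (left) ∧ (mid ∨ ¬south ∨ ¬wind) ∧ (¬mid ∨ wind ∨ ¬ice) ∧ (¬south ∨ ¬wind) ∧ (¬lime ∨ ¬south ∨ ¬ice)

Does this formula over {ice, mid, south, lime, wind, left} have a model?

Unit clause (left) forces left = True.
Unit clause (¬south) forces south = False.
Unit clause (¬ice) forces ice = False.
Now (ice) is unsatisfied and unit — conflict.
No assignment satisfies every clause.

No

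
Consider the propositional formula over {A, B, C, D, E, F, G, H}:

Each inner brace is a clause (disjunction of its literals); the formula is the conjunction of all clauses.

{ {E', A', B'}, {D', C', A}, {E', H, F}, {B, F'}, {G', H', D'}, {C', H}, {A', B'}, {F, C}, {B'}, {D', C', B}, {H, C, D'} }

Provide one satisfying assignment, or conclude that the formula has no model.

A: 1; B: 0; C: 1; D: 0; E: 0; F: 0; G: 1; H: 1

The clause (B') is unit, so B = 0.
The clause (F') is unit, so F = 0.
The clause (C) is unit, so C = 1.
The clause (H) is unit, so H = 1.
The clause (D') is unit, so D = 0.
No clause remains; A, E, G are free.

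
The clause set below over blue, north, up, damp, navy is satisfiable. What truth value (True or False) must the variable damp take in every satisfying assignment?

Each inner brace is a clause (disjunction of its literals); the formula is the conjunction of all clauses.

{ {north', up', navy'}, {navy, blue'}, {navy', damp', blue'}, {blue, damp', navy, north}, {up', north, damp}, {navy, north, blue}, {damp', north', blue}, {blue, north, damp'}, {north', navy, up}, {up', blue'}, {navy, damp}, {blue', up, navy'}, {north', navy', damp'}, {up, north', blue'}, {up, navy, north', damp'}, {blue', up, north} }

Suppose damp = 1.
Try navy = 1.
From the singleton clause (blue'), blue = 0.
From the singleton clause (north'), north = 0.
That conflicts with the unit clause (north).
So navy must be the other value — set navy = 0.
From the singleton clause (blue'), blue = 0.
From the singleton clause (north), north = 1.
That conflicts with the unit clause (north').
Both values of navy lead to a conflict.
So every satisfying assignment has damp = False.

False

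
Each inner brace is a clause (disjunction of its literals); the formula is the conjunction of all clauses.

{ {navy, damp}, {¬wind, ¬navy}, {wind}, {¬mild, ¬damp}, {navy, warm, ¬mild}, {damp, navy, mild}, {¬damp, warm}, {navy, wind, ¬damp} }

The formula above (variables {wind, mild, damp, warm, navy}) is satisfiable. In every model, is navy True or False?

False

Suppose navy = True.
From the singleton clause (¬wind), wind = False.
But (wind) is also a unit clause — contradiction.
So every satisfying assignment has navy = False.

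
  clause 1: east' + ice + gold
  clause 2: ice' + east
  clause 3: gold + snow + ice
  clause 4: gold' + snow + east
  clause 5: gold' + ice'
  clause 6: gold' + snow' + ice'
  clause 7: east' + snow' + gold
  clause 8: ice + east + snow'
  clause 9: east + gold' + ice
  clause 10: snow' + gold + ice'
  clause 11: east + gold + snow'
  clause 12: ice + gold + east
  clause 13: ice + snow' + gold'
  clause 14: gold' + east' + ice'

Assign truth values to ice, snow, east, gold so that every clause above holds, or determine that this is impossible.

Case ice = 1:
(east) alone gives east = 1.
(gold') alone gives gold = 0.
(snow') alone gives snow = 0.
All clauses are satisfied.

ice: 1, snow: 0, east: 1, gold: 0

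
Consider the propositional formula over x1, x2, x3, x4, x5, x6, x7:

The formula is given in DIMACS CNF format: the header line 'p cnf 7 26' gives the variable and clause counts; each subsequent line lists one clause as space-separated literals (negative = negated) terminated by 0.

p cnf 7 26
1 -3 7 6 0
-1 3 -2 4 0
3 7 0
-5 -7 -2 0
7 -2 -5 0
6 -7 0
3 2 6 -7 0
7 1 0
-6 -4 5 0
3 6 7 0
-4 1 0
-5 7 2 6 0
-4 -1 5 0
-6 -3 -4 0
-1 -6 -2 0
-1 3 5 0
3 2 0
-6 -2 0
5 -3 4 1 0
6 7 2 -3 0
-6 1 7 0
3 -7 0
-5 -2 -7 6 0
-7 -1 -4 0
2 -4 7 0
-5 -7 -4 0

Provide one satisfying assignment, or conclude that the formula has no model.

Suppose x3 = True.
Suppose x6 = True.
The clause (¬x4) is unit, so x4 = False.
The clause (¬x2) is unit, so x2 = False.
Suppose x7 = True.
Suppose x5 = False.
The clause (x1) is unit, so x1 = True.
All clauses are satisfied.

x1: True; x2: False; x3: True; x4: False; x5: False; x6: True; x7: True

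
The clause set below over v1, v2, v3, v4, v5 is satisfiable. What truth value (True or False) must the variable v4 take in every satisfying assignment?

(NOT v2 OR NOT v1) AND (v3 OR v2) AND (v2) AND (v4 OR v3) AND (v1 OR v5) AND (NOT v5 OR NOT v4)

Suppose v4 = true.
(v2) alone gives v2 = true.
(NOT v1) alone gives v1 = false.
(v5) alone gives v5 = true.
That conflicts with the unit clause (NOT v5).
So every satisfying assignment has v4 = False.

False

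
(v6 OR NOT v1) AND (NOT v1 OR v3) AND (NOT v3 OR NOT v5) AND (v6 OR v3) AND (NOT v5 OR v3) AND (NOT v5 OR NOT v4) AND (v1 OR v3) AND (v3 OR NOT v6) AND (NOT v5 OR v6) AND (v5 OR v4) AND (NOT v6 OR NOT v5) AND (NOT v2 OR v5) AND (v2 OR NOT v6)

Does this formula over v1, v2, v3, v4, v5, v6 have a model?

Yes

Case v6 = false:
The clause (NOT v1) is unit, so v1 = false.
The clause (v3) is unit, so v3 = true.
The clause (NOT v5) is unit, so v5 = false.
The clause (v4) is unit, so v4 = true.
The clause (NOT v2) is unit, so v2 = false.
This assignment satisfies each clause.
A satisfying assignment: v1=false,  v2=false,  v3=true,  v4=true,  v5=false,  v6=false.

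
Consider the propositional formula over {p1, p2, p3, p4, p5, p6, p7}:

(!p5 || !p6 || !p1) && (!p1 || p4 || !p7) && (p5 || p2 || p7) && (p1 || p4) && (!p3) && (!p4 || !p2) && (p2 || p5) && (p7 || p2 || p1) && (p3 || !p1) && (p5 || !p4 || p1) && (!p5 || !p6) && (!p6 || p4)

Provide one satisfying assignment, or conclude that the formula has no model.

From the singleton clause (!p3), p3 = false.
From the singleton clause (!p1), p1 = false.
From the singleton clause (p4), p4 = true.
From the singleton clause (!p2), p2 = false.
From the singleton clause (p5), p5 = true.
From the singleton clause (p7), p7 = true.
From the singleton clause (!p6), p6 = false.
All clauses are satisfied.

p1=false, p2=false, p3=false, p4=true, p5=true, p6=false, p7=true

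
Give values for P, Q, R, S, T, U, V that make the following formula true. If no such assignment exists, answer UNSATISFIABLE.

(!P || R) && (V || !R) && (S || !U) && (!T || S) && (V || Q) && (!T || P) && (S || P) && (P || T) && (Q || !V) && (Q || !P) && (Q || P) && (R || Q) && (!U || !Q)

P=true, Q=true, R=true, S=false, T=false, U=false, V=true

Suppose P = true.
Unit clause (R) forces R = true.
Unit clause (V) forces V = true.
Unit clause (Q) forces Q = true.
Unit clause (!U) forces U = false.
Suppose T = false.
Every clause is now satisfied; S is unconstrained.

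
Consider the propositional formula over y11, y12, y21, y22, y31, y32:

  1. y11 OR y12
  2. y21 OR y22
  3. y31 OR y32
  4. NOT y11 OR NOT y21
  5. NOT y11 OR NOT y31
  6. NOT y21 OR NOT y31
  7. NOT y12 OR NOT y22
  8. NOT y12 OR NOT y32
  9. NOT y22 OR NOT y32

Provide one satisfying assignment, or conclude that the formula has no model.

Suppose y11 = true.
The clause (NOT y21) is unit, so y21 = false.
The clause (y22) is unit, so y22 = true.
The clause (NOT y31) is unit, so y31 = false.
The clause (y32) is unit, so y32 = true.
But (NOT y32) is also a unit clause — contradiction.
So y11 must be the other value — set y11 = false.
The clause (y12) is unit, so y12 = true.
The clause (NOT y22) is unit, so y22 = false.
The clause (y21) is unit, so y21 = true.
The clause (NOT y31) is unit, so y31 = false.
The clause (y32) is unit, so y32 = true.
But (NOT y32) is also a unit clause — contradiction.
Both values of y11 lead to a conflict.

UNSATISFIABLE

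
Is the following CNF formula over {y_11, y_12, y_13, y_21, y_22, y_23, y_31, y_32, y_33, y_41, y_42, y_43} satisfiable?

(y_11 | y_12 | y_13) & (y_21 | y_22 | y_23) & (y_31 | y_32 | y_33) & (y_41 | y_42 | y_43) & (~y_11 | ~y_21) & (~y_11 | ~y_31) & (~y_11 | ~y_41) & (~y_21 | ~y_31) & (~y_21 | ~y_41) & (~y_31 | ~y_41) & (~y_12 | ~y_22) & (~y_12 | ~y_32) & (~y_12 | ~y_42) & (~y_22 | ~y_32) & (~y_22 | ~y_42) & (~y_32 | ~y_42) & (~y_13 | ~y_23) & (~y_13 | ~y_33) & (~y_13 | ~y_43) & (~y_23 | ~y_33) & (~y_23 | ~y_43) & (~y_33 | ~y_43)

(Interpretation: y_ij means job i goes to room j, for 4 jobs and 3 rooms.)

Branch on y_11: set y_11 = 0.
Branch on y_12: set y_12 = 1.
(~y_22) alone gives y_22 = 0.
(~y_32) alone gives y_32 = 0.
(~y_42) alone gives y_42 = 0.
Branch on y_21: set y_21 = 1.
(~y_31) alone gives y_31 = 0.
(y_33) alone gives y_33 = 1.
(~y_41) alone gives y_41 = 0.
(y_43) alone gives y_43 = 1.
Now (~y_43) is unsatisfied and unit — conflict.
Backtrack on y_21: now try y_21 = 0.
(y_23) alone gives y_23 = 1.
(~y_13) alone gives y_13 = 0.
(~y_33) alone gives y_33 = 0.
(y_31) alone gives y_31 = 1.
(~y_41) alone gives y_41 = 0.
(y_43) alone gives y_43 = 1.
Now (~y_43) is unsatisfied and unit — conflict.
Either choice for y_21 ends in contradiction.
Backtrack on y_12: now try y_12 = 0.
(y_13) alone gives y_13 = 1.
(~y_23) alone gives y_23 = 0.
(~y_33) alone gives y_33 = 0.
(~y_43) alone gives y_43 = 0.
Branch on y_21: set y_21 = 1.
(~y_31) alone gives y_31 = 0.
(y_32) alone gives y_32 = 1.
(~y_41) alone gives y_41 = 0.
(y_42) alone gives y_42 = 1.
Now (~y_42) is unsatisfied and unit — conflict.
Backtrack on y_21: now try y_21 = 0.
(y_22) alone gives y_22 = 1.
(~y_32) alone gives y_32 = 0.
(y_31) alone gives y_31 = 1.
(~y_41) alone gives y_41 = 0.
(y_42) alone gives y_42 = 1.
Now (~y_42) is unsatisfied and unit — conflict.
Either choice for y_21 ends in contradiction.
Either choice for y_12 ends in contradiction.
Backtrack on y_11: now try y_11 = 1.
(~y_21) alone gives y_21 = 0.
(~y_31) alone gives y_31 = 0.
(~y_41) alone gives y_41 = 0.
Branch on y_22: set y_22 = 1.
(~y_12) alone gives y_12 = 0.
(~y_32) alone gives y_32 = 0.
(y_33) alone gives y_33 = 1.
(~y_42) alone gives y_42 = 0.
(y_43) alone gives y_43 = 1.
Now (~y_43) is unsatisfied and unit — conflict.
Backtrack on y_22: now try y_22 = 0.
(y_23) alone gives y_23 = 1.
(~y_13) alone gives y_13 = 0.
(~y_33) alone gives y_33 = 0.
(y_32) alone gives y_32 = 1.
(~y_12) alone gives y_12 = 0.
(~y_42) alone gives y_42 = 0.
(y_43) alone gives y_43 = 1.
Now (~y_43) is unsatisfied and unit — conflict.
Either choice for y_22 ends in contradiction.
Either choice for y_11 ends in contradiction.
No assignment satisfies every clause.

Unsatisfiable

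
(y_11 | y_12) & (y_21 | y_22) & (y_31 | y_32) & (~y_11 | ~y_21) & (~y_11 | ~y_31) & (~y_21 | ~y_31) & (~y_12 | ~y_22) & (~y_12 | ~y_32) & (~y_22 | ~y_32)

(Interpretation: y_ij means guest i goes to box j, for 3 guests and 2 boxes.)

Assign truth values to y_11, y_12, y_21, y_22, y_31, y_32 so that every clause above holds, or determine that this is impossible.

UNSATISFIABLE

Case y_11 = 1:
(~y_21) alone gives y_21 = 0.
(y_22) alone gives y_22 = 1.
(~y_31) alone gives y_31 = 0.
(y_32) alone gives y_32 = 1.
But (~y_32) is also a unit clause — contradiction.
Undo y_11 and try y_11 = 0.
(y_12) alone gives y_12 = 1.
(~y_22) alone gives y_22 = 0.
(y_21) alone gives y_21 = 1.
(~y_31) alone gives y_31 = 0.
(y_32) alone gives y_32 = 1.
But (~y_32) is also a unit clause — contradiction.
Both values of y_11 lead to a conflict.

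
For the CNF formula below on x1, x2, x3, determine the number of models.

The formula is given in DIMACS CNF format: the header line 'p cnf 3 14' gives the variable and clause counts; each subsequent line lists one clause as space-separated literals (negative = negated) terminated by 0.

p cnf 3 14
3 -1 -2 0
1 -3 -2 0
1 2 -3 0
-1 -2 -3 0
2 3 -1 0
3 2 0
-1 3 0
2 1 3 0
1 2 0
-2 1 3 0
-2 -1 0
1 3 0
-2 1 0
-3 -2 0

There are 2^3 = 8 truth assignments over (x1, x2, x3).
Check each against the 14 clauses (columns in the order x1, x2, x3):
  F F F  ✗ fails (x3 ∨ x2)
  F F T  ✗ fails (x1 ∨ x2 ∨ ¬x3)
  F T F  ✗ fails (¬x2 ∨ x1 ∨ x3)
  F T T  ✗ fails (x1 ∨ ¬x3 ∨ ¬x2)
  T F F  ✗ fails (x2 ∨ x3 ∨ ¬x1)
  T F T  ✓ satisfies all
  T T F  ✗ fails (x3 ∨ ¬x1 ∨ ¬x2)
  T T T  ✗ fails (¬x1 ∨ ¬x2 ∨ ¬x3)
1 of the 8 rows is a model.

1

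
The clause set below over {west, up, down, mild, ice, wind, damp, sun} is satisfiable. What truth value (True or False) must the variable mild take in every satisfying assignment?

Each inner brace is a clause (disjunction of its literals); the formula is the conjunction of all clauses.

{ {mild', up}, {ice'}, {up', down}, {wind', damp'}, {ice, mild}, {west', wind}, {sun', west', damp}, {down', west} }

Suppose mild = 0.
The clause (ice') is unit, so ice = 0.
That conflicts with the unit clause (ice).
So every satisfying assignment has mild = True.

True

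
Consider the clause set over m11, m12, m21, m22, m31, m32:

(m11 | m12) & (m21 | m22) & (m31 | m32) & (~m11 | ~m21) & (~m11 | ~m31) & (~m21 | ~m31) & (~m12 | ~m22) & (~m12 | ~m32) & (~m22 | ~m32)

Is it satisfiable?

Try m11 = 1.
The clause (~m21) is unit, so m21 = 0.
The clause (m22) is unit, so m22 = 1.
The clause (~m31) is unit, so m31 = 0.
The clause (m32) is unit, so m32 = 1.
Now (~m32) is unsatisfied and unit — conflict.
That branch fails; take m11 = 0 instead.
The clause (m12) is unit, so m12 = 1.
The clause (~m22) is unit, so m22 = 0.
The clause (m21) is unit, so m21 = 1.
The clause (~m31) is unit, so m31 = 0.
The clause (m32) is unit, so m32 = 1.
Now (~m32) is unsatisfied and unit — conflict.
Neither m11 = 1 nor m11 = 0 works.
No assignment satisfies every clause.

No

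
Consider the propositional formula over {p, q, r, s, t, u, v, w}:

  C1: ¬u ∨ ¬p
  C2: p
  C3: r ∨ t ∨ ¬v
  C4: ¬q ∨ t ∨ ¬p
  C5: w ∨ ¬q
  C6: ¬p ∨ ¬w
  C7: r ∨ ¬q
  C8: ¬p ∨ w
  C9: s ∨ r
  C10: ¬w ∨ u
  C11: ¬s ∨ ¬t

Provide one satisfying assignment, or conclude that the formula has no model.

(p) alone gives p = True.
(¬u) alone gives u = False.
(¬w) alone gives w = False.
But (w) is also a unit clause — contradiction.

UNSATISFIABLE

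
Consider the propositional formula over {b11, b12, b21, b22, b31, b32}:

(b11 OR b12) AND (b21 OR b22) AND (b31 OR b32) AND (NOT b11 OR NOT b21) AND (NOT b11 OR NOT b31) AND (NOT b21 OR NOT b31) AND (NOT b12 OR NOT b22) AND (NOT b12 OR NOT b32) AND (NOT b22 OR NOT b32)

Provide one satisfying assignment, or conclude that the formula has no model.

UNSATISFIABLE

Branch on b11: set b11 = true.
(NOT b21) alone gives b21 = false.
(b22) alone gives b22 = true.
(NOT b31) alone gives b31 = false.
(b32) alone gives b32 = true.
But (NOT b32) is also a unit clause — contradiction.
That branch fails; take b11 = false instead.
(b12) alone gives b12 = true.
(NOT b22) alone gives b22 = false.
(b21) alone gives b21 = true.
(NOT b31) alone gives b31 = false.
(b32) alone gives b32 = true.
But (NOT b32) is also a unit clause — contradiction.
Neither b11 = true nor b11 = false works.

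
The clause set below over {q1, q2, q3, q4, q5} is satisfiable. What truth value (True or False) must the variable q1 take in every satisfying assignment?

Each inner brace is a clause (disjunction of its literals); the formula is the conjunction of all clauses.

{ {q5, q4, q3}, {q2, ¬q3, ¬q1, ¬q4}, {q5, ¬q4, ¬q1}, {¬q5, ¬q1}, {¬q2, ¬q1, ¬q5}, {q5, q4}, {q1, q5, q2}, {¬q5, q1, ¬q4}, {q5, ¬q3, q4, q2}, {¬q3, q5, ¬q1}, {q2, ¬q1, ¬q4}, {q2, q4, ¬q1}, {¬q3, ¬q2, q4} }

False

Suppose q1 = True.
(¬q5) alone gives q5 = False.
(¬q4) alone gives q4 = False.
That conflicts with the unit clause (q4).
So every satisfying assignment has q1 = False.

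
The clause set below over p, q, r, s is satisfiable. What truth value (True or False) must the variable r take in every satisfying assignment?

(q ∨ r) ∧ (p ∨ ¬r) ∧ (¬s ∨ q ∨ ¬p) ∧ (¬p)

False

Suppose r = True.
From the singleton clause (p), p = True.
But (¬p) is also a unit clause — contradiction.
So every satisfying assignment has r = False.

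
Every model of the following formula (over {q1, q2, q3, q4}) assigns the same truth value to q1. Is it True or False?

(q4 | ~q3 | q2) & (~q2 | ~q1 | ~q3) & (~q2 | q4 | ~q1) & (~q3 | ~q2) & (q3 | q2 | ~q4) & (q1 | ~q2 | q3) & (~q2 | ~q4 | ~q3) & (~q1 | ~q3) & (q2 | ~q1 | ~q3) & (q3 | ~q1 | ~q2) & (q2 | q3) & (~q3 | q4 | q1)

False

Suppose q1 = 1.
The clause (~q3) is unit, so q3 = 0.
The clause (~q2) is unit, so q2 = 0.
Now (q2) is unsatisfied and unit — conflict.
So every satisfying assignment has q1 = False.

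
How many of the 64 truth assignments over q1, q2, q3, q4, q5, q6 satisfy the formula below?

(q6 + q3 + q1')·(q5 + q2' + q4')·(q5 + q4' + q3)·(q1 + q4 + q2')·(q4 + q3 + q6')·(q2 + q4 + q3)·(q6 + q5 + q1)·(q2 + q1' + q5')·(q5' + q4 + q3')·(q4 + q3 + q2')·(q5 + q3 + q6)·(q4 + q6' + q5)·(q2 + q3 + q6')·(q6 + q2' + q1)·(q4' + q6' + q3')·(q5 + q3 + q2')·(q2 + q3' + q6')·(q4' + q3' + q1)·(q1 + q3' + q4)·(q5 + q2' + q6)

There are 2^6 = 64 truth assignments over (q1, q2, q3, q4, q5, q6).
Split on q4. With q4 = 1, the clauses containing q4 are satisfied and q4' drops from the rest; 5 of the 2^5 = 32 assignments to the other variables satisfy what remains.
With q4 = 0, by the same count on the reduced clause set, 1 assignment works.
(One model: q1=F, q2=F, q3=F, q4=T, q5=T, q6=F.)
Total: 5 + 1 = 6.

6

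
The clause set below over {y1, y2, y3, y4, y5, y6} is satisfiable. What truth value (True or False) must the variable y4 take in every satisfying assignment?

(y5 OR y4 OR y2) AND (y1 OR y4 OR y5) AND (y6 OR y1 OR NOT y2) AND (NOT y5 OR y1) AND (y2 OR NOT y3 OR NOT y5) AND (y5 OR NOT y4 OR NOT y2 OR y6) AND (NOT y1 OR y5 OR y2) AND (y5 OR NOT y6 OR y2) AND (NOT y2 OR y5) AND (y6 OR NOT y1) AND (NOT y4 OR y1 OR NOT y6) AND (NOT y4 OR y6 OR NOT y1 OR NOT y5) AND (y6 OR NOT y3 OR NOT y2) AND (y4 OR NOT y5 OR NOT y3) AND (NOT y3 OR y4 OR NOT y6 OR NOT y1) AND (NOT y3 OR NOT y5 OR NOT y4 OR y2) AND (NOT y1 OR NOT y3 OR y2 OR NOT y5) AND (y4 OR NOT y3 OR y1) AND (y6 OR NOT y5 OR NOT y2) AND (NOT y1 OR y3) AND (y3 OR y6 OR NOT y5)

True

Suppose y4 = false.
Branch on y5: set y5 = true.
From the singleton clause (y1), y1 = true.
From the singleton clause (y6), y6 = true.
From the singleton clause (NOT y3), y3 = false.
Now (y3) is unsatisfied and unit — conflict.
Undo y5 and try y5 = false.
From the singleton clause (y2), y2 = true.
Now (NOT y2) is unsatisfied and unit — conflict.
Neither y5 = true nor y5 = false works.
So every satisfying assignment has y4 = True.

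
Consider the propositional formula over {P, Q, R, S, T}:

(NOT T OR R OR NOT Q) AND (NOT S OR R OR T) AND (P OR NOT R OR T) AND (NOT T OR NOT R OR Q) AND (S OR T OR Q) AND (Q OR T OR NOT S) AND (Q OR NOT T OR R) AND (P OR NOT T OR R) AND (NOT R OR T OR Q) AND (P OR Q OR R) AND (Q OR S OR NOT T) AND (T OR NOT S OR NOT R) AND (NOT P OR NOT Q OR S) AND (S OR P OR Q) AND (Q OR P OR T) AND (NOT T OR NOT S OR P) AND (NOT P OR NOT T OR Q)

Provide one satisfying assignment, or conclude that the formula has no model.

P=false,  Q=true,  R=false,  S=false,  T=false

Case T = false:
Case S = false:
(Q) alone gives Q = true.
(NOT P) alone gives P = false.
(NOT R) alone gives R = false.
This assignment satisfies each clause.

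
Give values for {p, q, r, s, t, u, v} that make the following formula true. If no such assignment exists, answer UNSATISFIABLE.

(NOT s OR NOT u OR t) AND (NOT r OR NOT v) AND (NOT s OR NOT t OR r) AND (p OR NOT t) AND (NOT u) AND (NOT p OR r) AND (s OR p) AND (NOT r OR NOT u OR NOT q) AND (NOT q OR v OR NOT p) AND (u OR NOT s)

Unit clause (NOT u) forces u = false.
Unit clause (NOT s) forces s = false.
Unit clause (p) forces p = true.
Unit clause (r) forces r = true.
Unit clause (NOT v) forces v = false.
Unit clause (NOT q) forces q = false.
No clause remains; t is free.

p: true,  q: false,  r: true,  s: false,  t: false,  u: false,  v: false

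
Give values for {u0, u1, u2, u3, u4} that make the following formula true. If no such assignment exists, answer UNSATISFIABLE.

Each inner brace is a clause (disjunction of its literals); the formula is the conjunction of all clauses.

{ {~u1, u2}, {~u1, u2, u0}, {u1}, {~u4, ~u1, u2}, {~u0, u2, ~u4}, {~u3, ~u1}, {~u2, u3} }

Unit clause (u1) forces u1 = 1.
Unit clause (u2) forces u2 = 1.
Unit clause (~u3) forces u3 = 0.
Now (u3) is unsatisfied and unit — conflict.

UNSATISFIABLE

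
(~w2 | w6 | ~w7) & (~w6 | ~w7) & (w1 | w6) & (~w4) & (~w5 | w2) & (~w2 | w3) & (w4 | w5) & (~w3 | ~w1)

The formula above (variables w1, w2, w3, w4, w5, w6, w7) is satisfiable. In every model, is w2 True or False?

True

Suppose w2 = 0.
Unit clause (~w4) forces w4 = 0.
Unit clause (~w5) forces w5 = 0.
That conflicts with the unit clause (w5).
So every satisfying assignment has w2 = True.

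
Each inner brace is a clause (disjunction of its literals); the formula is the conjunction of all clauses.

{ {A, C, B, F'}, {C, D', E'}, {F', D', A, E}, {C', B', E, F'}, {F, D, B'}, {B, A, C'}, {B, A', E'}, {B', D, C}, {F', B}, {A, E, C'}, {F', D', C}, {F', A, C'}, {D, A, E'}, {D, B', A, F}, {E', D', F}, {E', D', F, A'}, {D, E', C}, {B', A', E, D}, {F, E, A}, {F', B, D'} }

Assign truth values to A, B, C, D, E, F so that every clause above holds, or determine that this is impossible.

A ↦ 1,  B ↦ 0,  C ↦ 0,  D ↦ 1,  E ↦ 0,  F ↦ 0

Branch on F: set F = 0.
Branch on D: set D = 1.
From the singleton clause (E'), E = 0.
From the singleton clause (A), A = 1.
No clause remains; B, C are free.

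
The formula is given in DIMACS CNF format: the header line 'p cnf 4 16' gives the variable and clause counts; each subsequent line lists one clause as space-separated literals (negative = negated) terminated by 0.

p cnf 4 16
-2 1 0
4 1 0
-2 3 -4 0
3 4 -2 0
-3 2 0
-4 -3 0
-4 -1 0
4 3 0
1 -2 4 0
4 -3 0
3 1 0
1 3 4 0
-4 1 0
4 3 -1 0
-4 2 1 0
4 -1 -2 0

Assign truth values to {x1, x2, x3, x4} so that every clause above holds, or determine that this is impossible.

Branch on x2: set x2 = False.
From the singleton clause (¬x3), x3 = False.
From the singleton clause (x4), x4 = True.
From the singleton clause (¬x1), x1 = False.
Now (x1) is unsatisfied and unit — conflict.
Undo x2 and try x2 = True.
From the singleton clause (x1), x1 = True.
From the singleton clause (¬x4), x4 = False.
Now (x4) is unsatisfied and unit — conflict.
Either choice for x2 ends in contradiction.

UNSATISFIABLE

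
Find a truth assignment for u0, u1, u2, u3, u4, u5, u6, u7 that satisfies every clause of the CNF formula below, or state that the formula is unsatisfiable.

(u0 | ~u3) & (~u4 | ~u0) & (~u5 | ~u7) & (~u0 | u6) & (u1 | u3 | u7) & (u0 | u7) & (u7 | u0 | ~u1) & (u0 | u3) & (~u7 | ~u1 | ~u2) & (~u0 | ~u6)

UNSATISFIABLE

Case u0 = 1:
From the singleton clause (~u4), u4 = 0.
From the singleton clause (u6), u6 = 1.
That conflicts with the unit clause (~u6).
Undo u0 and try u0 = 0.
From the singleton clause (~u3), u3 = 0.
That conflicts with the unit clause (u3).
Both values of u0 lead to a conflict.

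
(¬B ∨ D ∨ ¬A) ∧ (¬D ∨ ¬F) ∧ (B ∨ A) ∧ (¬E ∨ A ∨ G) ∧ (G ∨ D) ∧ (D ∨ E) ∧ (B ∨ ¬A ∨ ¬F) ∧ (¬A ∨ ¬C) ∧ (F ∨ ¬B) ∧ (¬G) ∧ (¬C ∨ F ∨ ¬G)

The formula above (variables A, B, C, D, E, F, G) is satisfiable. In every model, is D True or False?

Suppose D = False.
From the singleton clause (G), G = True.
That conflicts with the unit clause (¬G).
So every satisfying assignment has D = True.

True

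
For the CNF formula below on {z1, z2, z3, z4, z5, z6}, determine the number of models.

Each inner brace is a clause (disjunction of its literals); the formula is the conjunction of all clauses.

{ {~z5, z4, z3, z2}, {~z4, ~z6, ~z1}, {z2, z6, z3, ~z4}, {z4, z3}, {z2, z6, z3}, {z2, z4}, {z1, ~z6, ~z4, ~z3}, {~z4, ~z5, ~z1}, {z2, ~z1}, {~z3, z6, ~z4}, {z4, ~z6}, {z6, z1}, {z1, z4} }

7

There are 2^6 = 64 truth assignments over (z1, z2, z3, z4, z5, z6).
Split on z3. With z3 = 1, the clauses containing z3 are satisfied and ~z3 drops from the rest; 2 of the 2^5 = 32 assignments to the other variables satisfy what remains.
With z3 = 0, by the same count on the reduced clause set, 5 assignments work.
Total: 2 + 5 = 7.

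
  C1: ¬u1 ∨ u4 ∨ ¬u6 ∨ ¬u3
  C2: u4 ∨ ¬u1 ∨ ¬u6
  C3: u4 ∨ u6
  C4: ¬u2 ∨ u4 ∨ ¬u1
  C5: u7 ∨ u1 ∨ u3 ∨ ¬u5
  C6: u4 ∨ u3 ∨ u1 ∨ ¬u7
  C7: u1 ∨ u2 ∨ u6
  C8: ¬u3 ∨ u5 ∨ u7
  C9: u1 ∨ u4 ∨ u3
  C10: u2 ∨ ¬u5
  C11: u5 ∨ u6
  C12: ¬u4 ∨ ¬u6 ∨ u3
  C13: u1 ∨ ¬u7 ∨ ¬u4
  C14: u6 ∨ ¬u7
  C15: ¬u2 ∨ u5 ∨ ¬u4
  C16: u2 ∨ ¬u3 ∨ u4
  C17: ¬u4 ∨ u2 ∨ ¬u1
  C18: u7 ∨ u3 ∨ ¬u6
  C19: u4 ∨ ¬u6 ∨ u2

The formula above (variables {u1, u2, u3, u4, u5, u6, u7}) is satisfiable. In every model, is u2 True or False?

Suppose u2 = False.
(¬u5) alone gives u5 = False.
(u6) alone gives u6 = True.
(u4) alone gives u4 = True.
(u3) alone gives u3 = True.
(u7) alone gives u7 = True.
(u1) alone gives u1 = True.
But (¬u1) is also a unit clause — contradiction.
So every satisfying assignment has u2 = True.

True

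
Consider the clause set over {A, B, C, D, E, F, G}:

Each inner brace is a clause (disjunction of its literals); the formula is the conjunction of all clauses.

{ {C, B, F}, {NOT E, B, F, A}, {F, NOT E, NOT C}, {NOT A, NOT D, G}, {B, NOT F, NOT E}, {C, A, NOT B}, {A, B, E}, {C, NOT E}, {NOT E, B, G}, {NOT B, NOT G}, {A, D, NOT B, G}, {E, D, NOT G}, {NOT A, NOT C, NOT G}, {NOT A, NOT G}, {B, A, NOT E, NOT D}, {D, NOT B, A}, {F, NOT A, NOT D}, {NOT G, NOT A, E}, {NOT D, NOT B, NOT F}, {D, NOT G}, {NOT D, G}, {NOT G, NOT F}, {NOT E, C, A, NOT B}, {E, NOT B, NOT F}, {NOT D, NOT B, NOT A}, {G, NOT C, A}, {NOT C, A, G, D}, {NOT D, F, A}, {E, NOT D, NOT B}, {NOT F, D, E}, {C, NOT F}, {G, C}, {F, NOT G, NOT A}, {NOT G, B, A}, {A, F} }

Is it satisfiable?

Satisfiable

Case C = true:
Case F = false:
From the singleton clause (NOT E), E = false.
From the singleton clause (A), A = true.
From the singleton clause (NOT G), G = false.
From the singleton clause (NOT D), D = false.
Every clause is now satisfied; B is unconstrained.
A satisfying assignment: A: true, B: true, C: true, D: false, E: false, F: false, G: false.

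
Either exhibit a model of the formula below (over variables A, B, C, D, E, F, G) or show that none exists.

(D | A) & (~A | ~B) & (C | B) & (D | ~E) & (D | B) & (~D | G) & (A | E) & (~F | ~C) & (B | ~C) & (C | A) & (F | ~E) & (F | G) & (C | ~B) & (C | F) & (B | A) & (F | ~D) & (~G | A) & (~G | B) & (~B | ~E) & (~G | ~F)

UNSATISFIABLE

Suppose D = 1.
The clause (G) is unit, so G = 1.
The clause (F) is unit, so F = 1.
But (~F) is also a unit clause — contradiction.
Backtrack on D: now try D = 0.
The clause (A) is unit, so A = 1.
The clause (~B) is unit, so B = 0.
But (B) is also a unit clause — contradiction.
Neither D = 1 nor D = 0 works.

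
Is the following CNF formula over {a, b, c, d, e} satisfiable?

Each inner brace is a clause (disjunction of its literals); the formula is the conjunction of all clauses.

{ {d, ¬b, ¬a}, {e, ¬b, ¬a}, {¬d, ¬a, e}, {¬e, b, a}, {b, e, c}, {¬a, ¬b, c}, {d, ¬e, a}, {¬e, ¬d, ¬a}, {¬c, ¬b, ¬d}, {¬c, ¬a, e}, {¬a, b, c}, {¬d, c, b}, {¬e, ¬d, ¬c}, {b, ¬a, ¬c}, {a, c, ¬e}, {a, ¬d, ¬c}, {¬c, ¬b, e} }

Yes, satisfiable

Branch on d: set d = False.
Branch on b: set b = True.
The clause (¬a) is unit, so a = False.
The clause (¬e) is unit, so e = False.
The clause (¬c) is unit, so c = False.
Every clause now holds.
A satisfying assignment: a=False; b=True; c=False; d=False; e=False.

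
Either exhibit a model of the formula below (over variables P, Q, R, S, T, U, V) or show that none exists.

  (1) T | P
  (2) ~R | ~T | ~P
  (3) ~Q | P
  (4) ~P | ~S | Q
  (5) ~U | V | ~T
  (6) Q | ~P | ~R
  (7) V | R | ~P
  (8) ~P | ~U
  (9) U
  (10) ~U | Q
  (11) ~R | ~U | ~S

The clause (U) is unit, so U = 1.
The clause (~P) is unit, so P = 0.
The clause (T) is unit, so T = 1.
The clause (~Q) is unit, so Q = 0.
That conflicts with the unit clause (Q).

UNSATISFIABLE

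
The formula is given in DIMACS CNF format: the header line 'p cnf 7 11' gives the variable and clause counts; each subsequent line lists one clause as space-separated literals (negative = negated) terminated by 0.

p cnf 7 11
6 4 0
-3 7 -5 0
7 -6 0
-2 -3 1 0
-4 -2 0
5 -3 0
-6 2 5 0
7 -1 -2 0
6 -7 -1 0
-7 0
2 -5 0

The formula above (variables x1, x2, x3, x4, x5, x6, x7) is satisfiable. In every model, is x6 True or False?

False

Suppose x6 = True.
Unit clause (x7) forces x7 = True.
Now (¬x7) is unsatisfied and unit — conflict.
So every satisfying assignment has x6 = False.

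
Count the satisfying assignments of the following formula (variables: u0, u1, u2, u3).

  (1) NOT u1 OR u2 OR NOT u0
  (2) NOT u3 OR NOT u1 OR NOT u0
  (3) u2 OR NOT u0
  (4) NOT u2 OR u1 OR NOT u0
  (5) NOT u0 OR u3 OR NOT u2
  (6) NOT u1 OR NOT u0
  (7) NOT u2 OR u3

There are 2^4 = 16 truth assignments over (u0, u1, u2, u3).
Check each against the 7 clauses (columns in the order u0, u1, u2, u3):
  F F F F  ✓ satisfies all
  F F F T  ✓ satisfies all
  F F T F  ✗ fails (NOT u2 OR u3)
  F F T T  ✓ satisfies all
  F T F F  ✓ satisfies all
  F T F T  ✓ satisfies all
  F T T F  ✗ fails (NOT u2 OR u3)
  F T T T  ✓ satisfies all
  T F F F  ✗ fails (u2 OR NOT u0)
  T F F T  ✗ fails (u2 OR NOT u0)
  T F T F  ✗ fails (NOT u2 OR u1 OR NOT u0)
  T F T T  ✗ fails (NOT u2 OR u1 OR NOT u0)
  T T F F  ✗ fails (NOT u1 OR u2 OR NOT u0)
  T T F T  ✗ fails (NOT u1 OR u2 OR NOT u0)
  T T T F  ✗ fails (NOT u0 OR u3 OR NOT u2)
  T T T T  ✗ fails (NOT u3 OR NOT u1 OR NOT u0)
6 of the 16 rows are models.

6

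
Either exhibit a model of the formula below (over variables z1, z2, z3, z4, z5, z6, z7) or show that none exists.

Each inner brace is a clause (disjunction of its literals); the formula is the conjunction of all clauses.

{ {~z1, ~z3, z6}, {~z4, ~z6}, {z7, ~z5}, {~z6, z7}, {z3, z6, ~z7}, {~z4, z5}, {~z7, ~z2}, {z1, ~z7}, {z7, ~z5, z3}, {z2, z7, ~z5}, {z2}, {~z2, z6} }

UNSATISFIABLE

(z2) alone gives z2 = 1.
(~z7) alone gives z7 = 0.
(~z5) alone gives z5 = 0.
(~z6) alone gives z6 = 0.
Now (z6) is unsatisfied and unit — conflict.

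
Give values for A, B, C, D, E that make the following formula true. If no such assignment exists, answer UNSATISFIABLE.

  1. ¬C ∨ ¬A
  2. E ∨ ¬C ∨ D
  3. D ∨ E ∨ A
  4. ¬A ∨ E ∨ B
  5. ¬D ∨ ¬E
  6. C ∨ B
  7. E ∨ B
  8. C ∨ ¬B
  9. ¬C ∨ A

Branch on C: set C = False.
From the singleton clause (B), B = True.
That conflicts with the unit clause (¬B).
That branch fails; take C = True instead.
From the singleton clause (¬A), A = False.
That conflicts with the unit clause (A).
Neither C = True nor C = False works.

UNSATISFIABLE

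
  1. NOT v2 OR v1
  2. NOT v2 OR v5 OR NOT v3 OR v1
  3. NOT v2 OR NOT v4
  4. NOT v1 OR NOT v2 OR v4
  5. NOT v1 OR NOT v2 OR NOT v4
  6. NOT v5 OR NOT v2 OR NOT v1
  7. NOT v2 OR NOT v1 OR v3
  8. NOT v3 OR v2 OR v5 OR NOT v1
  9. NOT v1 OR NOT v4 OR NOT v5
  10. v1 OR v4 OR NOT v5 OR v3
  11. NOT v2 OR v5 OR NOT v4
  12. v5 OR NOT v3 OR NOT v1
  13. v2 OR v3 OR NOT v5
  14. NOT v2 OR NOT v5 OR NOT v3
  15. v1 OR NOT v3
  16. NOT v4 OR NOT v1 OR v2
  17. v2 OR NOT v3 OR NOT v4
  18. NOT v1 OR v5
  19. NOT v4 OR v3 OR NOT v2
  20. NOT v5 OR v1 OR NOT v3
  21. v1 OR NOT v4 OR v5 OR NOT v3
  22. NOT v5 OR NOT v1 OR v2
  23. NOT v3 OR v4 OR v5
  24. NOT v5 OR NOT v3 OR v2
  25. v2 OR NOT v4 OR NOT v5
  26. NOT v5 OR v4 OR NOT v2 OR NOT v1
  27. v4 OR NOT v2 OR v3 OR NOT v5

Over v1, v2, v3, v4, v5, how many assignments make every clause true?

2

There are 2^5 = 32 truth assignments over (v1, v2, v3, v4, v5).
Split on v5. With v5 = true, the clauses containing v5 are satisfied and NOT v5 drops from the rest; 0 of the 2^4 = 16 assignments to the other variables satisfy what remains.
With v5 = false, by the same count on the reduced clause set, 2 assignments work.
Total: 0 + 2 = 2.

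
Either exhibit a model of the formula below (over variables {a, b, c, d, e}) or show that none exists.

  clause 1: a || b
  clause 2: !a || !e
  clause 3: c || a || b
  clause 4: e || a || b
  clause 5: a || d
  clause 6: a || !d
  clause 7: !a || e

UNSATISFIABLE

Try a = true.
From the singleton clause (!e), e = false.
That conflicts with the unit clause (e).
Backtrack on a: now try a = false.
From the singleton clause (b), b = true.
From the singleton clause (d), d = true.
That conflicts with the unit clause (!d).
Both values of a lead to a conflict.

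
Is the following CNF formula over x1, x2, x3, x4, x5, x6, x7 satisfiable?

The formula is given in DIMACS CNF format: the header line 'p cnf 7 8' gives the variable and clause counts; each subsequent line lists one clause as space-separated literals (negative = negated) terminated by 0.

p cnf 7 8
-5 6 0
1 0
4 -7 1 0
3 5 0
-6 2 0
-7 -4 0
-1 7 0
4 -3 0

The clause (x1) is unit, so x1 = True.
The clause (x7) is unit, so x7 = True.
The clause (¬x4) is unit, so x4 = False.
The clause (¬x3) is unit, so x3 = False.
The clause (x5) is unit, so x5 = True.
The clause (x6) is unit, so x6 = True.
The clause (x2) is unit, so x2 = True.
Every clause now holds.
A satisfying assignment: x1=True,  x2=True,  x3=False,  x4=False,  x5=True,  x6=True,  x7=True.

Yes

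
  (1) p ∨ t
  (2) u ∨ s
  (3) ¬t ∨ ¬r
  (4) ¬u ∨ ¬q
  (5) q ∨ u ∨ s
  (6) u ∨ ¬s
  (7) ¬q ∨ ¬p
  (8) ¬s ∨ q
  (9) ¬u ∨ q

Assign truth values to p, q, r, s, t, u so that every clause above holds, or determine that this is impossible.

UNSATISFIABLE

Case p = True:
Unit clause (¬q) forces q = False.
Unit clause (¬s) forces s = False.
Unit clause (u) forces u = True.
Now (¬u) is unsatisfied and unit — conflict.
Undo p and try p = False.
Unit clause (t) forces t = True.
Unit clause (¬r) forces r = False.
Case u = True:
Unit clause (¬q) forces q = False.
Now (q) is unsatisfied and unit — conflict.
Undo u and try u = False.
Unit clause (s) forces s = True.
Now (¬s) is unsatisfied and unit — conflict.
Either choice for u ends in contradiction.
Either choice for p ends in contradiction.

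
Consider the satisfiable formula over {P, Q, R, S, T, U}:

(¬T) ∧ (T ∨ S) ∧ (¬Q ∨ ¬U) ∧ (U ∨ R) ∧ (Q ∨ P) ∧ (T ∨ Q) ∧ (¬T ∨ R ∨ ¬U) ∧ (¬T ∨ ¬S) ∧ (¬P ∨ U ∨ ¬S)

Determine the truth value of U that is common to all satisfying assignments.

False

Suppose U = True.
Unit clause (¬T) forces T = False.
Unit clause (S) forces S = True.
Unit clause (¬Q) forces Q = False.
But (Q) is also a unit clause — contradiction.
So every satisfying assignment has U = False.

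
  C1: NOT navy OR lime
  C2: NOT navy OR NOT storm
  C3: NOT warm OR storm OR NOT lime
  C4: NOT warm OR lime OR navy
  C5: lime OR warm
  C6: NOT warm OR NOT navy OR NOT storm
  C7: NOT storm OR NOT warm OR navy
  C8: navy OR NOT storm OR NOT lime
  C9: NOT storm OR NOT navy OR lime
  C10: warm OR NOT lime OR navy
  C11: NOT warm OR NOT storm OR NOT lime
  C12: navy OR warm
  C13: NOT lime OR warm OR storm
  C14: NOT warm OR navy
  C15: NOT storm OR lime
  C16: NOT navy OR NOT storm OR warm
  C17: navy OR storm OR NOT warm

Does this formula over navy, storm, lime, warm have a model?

No

Branch on navy: set navy = false.
(warm) alone gives warm = true.
Now (NOT warm) is unsatisfied and unit — conflict.
So navy must be the other value — set navy = true.
(lime) alone gives lime = true.
(NOT storm) alone gives storm = false.
(NOT warm) alone gives warm = false.
Now (warm) is unsatisfied and unit — conflict.
Neither navy = true nor navy = false works.
No assignment satisfies every clause.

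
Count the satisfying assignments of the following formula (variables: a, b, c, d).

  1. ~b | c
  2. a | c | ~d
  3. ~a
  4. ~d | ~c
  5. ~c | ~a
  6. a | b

There are 2^4 = 16 truth assignments over (a, b, c, d).
Check each against the 6 clauses (columns in the order a, b, c, d):
  F F F F  ✗ fails (a | b)
  F F F T  ✗ fails (a | c | ~d)
  F F T F  ✗ fails (a | b)
  F F T T  ✗ fails (~d | ~c)
  F T F F  ✗ fails (~b | c)
  F T F T  ✗ fails (~b | c)
  F T T F  ✓ satisfies all
  F T T T  ✗ fails (~d | ~c)
  T F F F  ✗ fails (~a)
  T F F T  ✗ fails (~a)
  T F T F  ✗ fails (~a)
  T F T T  ✗ fails (~a)
  T T F F  ✗ fails (~b | c)
  T T F T  ✗ fails (~b | c)
  T T T F  ✗ fails (~a)
  T T T T  ✗ fails (~a)
1 of the 16 rows is a model.

1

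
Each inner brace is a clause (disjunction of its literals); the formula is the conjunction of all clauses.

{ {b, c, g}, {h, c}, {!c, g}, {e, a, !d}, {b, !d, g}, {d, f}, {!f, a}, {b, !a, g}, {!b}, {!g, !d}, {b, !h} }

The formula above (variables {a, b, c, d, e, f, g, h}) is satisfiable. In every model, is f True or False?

Suppose f = false.
Unit clause (d) forces d = true.
Unit clause (!b) forces b = false.
Unit clause (g) forces g = true.
But (!g) is also a unit clause — contradiction.
So every satisfying assignment has f = True.

True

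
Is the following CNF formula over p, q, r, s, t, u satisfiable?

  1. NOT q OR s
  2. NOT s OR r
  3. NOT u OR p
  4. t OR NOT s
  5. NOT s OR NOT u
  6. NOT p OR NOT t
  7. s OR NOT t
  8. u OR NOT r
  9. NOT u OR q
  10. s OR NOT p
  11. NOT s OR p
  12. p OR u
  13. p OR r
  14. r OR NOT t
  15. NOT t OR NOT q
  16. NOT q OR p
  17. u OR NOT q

Unsatisfiable

Branch on q: set q = false.
Unit clause (NOT u) forces u = false.
Unit clause (NOT r) forces r = false.
Unit clause (NOT s) forces s = false.
Unit clause (NOT t) forces t = false.
Unit clause (NOT p) forces p = false.
That conflicts with the unit clause (p).
So q must be the other value — set q = true.
Unit clause (s) forces s = true.
Unit clause (r) forces r = true.
Unit clause (t) forces t = true.
That conflicts with the unit clause (NOT t).
Neither q = true nor q = false works.
No assignment satisfies every clause.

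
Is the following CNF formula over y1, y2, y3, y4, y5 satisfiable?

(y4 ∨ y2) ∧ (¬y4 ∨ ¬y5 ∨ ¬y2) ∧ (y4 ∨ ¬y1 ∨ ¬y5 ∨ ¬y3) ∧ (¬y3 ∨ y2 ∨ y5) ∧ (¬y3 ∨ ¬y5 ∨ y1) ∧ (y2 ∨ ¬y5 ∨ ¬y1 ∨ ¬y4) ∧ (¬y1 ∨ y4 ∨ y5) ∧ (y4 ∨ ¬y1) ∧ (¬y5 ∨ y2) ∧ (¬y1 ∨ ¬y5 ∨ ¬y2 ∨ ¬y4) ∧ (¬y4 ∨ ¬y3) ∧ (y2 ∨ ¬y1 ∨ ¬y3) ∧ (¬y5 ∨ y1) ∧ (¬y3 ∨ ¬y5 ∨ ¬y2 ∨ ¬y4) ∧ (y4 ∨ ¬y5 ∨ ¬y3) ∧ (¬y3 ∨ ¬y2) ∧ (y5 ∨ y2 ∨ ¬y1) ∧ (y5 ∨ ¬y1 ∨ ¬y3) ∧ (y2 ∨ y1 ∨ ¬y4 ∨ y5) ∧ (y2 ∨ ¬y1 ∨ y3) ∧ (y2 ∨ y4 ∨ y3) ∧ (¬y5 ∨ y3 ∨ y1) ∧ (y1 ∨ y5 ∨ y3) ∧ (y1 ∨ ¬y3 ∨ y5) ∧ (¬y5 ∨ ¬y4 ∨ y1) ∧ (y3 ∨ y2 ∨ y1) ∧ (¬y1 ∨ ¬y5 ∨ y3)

Satisfiable

Try y4 = True.
The clause (¬y3) is unit, so y3 = False.
Try y5 = False.
The clause (y1) is unit, so y1 = True.
The clause (y2) is unit, so y2 = True.
Every clause now holds.
A satisfying assignment: y1 ↦ True,  y2 ↦ True,  y3 ↦ False,  y4 ↦ True,  y5 ↦ False.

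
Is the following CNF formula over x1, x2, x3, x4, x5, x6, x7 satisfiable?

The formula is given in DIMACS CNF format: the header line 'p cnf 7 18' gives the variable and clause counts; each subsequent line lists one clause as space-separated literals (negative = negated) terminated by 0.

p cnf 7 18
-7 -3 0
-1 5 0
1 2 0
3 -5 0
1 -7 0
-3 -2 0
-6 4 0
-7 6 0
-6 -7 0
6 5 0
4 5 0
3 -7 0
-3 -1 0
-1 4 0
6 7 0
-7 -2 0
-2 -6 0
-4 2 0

No

Try x7 = False.
The clause (x6) is unit, so x6 = True.
The clause (x4) is unit, so x4 = True.
The clause (¬x2) is unit, so x2 = False.
But (x2) is also a unit clause — contradiction.
Backtrack on x7: now try x7 = True.
The clause (¬x3) is unit, so x3 = False.
But (x3) is also a unit clause — contradiction.
Both values of x7 lead to a conflict.
No assignment satisfies every clause.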